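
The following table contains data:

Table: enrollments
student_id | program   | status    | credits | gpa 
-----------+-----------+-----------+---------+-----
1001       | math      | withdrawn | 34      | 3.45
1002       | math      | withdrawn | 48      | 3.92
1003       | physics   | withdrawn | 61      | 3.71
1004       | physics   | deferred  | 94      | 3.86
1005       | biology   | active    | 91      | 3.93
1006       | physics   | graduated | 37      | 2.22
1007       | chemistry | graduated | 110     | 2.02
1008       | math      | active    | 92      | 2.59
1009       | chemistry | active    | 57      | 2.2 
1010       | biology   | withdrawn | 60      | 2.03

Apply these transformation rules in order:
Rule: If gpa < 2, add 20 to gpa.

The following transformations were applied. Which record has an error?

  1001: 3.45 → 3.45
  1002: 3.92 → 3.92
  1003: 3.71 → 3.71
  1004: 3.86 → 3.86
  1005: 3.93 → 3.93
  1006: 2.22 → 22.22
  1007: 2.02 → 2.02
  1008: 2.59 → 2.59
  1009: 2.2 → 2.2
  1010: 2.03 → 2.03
Record 1006 has an error. The correct transformed value should be 2.22, not 22.22.

Step 1: Check each record against the rule
Step 2: Record 1006 has gpa = 2.22
Step 3: Since 2.22 >= 2, the bonus should not have been applied
Step 4: Correct value = 2.22, but claimed value = 22.22
Conclusion: Record 1006 has the error.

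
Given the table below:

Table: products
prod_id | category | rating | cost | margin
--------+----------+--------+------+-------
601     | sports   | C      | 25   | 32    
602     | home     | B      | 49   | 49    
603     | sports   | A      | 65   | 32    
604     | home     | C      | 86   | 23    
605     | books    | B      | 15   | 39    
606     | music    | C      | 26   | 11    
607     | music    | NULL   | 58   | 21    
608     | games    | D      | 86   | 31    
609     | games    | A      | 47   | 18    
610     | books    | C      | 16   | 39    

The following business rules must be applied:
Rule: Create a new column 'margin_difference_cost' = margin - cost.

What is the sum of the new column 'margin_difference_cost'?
-178

Step 1: For each record, compute margin - cost
Example calculations:
  32 - 25 = 7
  49 - 49 = 0
  32 - 65 = -33
  ...
Step 2: Sum all derived values
Step 3: Total = -178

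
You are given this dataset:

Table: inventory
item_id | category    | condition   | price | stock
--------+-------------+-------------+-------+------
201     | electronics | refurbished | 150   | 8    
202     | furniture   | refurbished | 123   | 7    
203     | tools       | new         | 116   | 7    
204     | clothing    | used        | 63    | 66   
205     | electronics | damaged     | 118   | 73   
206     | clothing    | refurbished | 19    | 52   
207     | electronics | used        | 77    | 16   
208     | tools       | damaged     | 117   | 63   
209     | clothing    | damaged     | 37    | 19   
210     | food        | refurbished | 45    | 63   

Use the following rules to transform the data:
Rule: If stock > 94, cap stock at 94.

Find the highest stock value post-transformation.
73

Step 1: Original maximum stock = 73
Step 2: Check cap of 94 against maximum
Step 3: No records exceed the cap (max 73 <= cap 94), so no capping applies
Step 4: Maximum after transformation = 73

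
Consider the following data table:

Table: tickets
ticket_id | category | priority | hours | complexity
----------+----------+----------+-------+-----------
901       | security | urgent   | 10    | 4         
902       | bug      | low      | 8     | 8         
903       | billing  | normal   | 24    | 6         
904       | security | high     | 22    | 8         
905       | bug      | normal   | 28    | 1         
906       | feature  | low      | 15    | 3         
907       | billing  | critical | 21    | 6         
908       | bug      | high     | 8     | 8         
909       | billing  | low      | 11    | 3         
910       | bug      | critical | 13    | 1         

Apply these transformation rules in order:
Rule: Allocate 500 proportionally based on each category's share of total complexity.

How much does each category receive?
billing: 156.25, bug: 187.5, feature: 31.25, security: 125.0

Step 1: Calculate total complexity = 48
Step 2: Calculate each category's proportion:
  billing: 15/48 = 31.25% → 156.25
  bug: 18/48 = 37.50% → 187.5
  feature: 3/48 = 6.25% → 31.25
  security: 12/48 = 25.00% → 125.0
Step 3: Verify: sum of allocations ≈ 500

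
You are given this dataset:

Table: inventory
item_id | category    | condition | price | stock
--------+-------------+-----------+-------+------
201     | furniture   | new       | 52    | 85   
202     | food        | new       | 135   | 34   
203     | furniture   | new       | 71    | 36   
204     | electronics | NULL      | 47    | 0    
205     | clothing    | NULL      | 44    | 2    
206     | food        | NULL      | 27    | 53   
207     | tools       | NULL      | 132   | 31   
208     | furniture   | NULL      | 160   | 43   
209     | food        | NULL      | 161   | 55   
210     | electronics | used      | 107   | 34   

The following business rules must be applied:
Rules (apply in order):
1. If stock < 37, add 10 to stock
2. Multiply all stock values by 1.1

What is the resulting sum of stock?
476.3

Step 1: Apply Rule 1 - Add 10 to records with stock < 37
  - 6 records affected: 137 + (6 × 10) = 197
  - Unaffected records: 236
  - Sum after Rule 1: 433
Step 2: Apply Rule 2 - Multiply all by 1.1
  - 433 × 1.1 = 476.3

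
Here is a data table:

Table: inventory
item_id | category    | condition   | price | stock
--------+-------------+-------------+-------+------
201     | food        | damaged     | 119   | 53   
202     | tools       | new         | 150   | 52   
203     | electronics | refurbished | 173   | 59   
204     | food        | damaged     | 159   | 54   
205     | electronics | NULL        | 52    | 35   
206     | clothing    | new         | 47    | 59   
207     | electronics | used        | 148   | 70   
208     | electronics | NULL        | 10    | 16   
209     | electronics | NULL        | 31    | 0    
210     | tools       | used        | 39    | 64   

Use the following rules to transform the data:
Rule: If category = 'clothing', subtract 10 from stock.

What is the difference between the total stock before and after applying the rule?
10

Step 1: Original sum of stock = 462
Step 2: 1 records have category = 'clothing'
Step 3: Each affected record changes by -10
Step 4: Total change = 1 × -10 = -10
Step 5: New sum = 462 + -10 = 452
Step 6: Difference = |452 - 462| = 10
        (Sum decreased by 10)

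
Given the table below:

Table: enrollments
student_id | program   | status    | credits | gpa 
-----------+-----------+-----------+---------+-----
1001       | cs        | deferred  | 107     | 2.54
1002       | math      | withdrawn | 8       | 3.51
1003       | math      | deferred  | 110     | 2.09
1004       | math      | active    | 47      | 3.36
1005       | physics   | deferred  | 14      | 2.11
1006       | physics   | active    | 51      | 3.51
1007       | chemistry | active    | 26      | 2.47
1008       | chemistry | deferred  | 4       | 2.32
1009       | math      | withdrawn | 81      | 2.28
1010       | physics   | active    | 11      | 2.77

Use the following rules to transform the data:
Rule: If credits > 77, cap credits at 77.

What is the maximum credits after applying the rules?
77

Step 1: Original maximum credits = 110
Step 2: Apply cap at 77
Step 3: 3 records had credits > 77 and were capped
Step 4: Maximum after transformation = 77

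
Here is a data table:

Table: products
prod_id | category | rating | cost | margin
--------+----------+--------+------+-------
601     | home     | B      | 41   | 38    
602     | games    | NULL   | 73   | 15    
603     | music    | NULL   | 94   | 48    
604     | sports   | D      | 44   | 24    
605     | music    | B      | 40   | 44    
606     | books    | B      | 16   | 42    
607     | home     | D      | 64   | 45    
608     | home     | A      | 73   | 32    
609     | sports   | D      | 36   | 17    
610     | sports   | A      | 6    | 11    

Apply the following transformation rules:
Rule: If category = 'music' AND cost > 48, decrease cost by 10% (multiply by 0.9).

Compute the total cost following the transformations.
477.6

Step 1: Find records where category = 'music' AND cost > 48
Step 2: 1 records match, summing to 94
Step 3: After multiplier: 94 × 0.9 = 84.6
Step 4: Unaffected records sum: 393
Step 5: Final sum = 84.6 + 393 = 477.6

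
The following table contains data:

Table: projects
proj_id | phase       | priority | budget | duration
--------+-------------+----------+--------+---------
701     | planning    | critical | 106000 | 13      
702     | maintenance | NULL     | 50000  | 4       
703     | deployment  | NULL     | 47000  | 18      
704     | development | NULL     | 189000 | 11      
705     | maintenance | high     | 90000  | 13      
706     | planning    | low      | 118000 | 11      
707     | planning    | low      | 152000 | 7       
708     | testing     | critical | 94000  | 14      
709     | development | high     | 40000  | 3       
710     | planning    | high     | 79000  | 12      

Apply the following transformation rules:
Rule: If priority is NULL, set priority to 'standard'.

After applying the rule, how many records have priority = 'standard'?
3

Step 1: Count records where priority IS NULL
Step 2: Found 3 records with NULL priority
Step 3: These records will have priority set to 'standard'
Step 4: Records already having priority = 'standard': 0
Step 5: Answer: 3 + 0 = 3 records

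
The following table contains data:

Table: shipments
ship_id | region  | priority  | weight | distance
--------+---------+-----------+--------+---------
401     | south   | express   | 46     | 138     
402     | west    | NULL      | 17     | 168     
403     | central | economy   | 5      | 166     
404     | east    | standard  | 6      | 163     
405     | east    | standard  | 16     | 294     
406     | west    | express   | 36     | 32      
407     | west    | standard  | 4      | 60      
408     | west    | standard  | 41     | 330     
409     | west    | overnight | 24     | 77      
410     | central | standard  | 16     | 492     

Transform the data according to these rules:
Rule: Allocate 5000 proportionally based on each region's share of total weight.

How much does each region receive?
central: 497.63, east: 521.33, south: 1090.05, west: 2891.0

Step 1: Calculate total weight = 211
Step 2: Calculate each region's proportion:
  central: 21/211 = 9.95% → 497.63
  east: 22/211 = 10.43% → 521.33
  south: 46/211 = 21.80% → 1090.05
  west: 122/211 = 57.82% → 2891.0
Step 3: Verify: sum of allocations ≈ 5000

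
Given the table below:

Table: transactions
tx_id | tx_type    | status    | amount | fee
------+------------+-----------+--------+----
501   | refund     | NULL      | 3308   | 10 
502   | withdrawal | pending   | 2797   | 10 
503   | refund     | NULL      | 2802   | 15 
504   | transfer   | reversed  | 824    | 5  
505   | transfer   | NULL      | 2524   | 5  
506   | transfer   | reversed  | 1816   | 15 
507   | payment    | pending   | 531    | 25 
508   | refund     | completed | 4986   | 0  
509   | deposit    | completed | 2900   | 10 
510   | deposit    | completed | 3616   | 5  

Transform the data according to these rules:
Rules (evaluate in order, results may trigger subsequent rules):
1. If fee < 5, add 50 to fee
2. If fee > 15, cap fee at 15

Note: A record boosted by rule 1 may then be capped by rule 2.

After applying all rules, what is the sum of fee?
105

Step 1: Apply rule 1 to records with fee < 5
  - 1 records get bonus of 50
  - Of these, 1 records then exceed 15 and get capped
Step 2: Apply rule 2 to records with fee > 15
  - 1 records (original) are capped
Step 3: Calculate final sum = 105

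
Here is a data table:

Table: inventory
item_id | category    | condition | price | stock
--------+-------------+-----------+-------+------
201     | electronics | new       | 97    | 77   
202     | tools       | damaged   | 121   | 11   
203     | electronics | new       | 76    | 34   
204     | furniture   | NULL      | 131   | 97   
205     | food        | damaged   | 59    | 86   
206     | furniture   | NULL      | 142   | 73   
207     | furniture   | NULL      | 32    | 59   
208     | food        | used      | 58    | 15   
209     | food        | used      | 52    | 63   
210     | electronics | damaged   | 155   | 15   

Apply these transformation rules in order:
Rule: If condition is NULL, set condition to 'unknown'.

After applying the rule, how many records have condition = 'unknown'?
3

Step 1: Count records where condition IS NULL
Step 2: Found 3 records with NULL condition
Step 3: These records will have condition set to 'unknown'
Step 4: Records already having condition = 'unknown': 0
Step 5: Answer: 3 + 0 = 3 records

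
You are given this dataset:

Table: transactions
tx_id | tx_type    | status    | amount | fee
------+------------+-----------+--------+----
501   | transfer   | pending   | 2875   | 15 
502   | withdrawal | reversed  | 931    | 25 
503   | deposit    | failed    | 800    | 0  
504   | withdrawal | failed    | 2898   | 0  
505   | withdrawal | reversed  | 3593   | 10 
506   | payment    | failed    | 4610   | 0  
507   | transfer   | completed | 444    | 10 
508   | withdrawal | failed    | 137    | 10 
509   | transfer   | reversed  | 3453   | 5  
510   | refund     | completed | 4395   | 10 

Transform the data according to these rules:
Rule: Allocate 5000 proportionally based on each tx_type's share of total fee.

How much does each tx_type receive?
deposit: 0.0, payment: 0.0, refund: 588.24, transfer: 1764.71, withdrawal: 2647.06

Step 1: Calculate total fee = 85
Step 2: Calculate each tx_type's proportion:
  deposit: 0/85 = 0.00% → 0.0
  payment: 0/85 = 0.00% → 0.0
  refund: 10/85 = 11.76% → 588.24
  transfer: 30/85 = 35.29% → 1764.71
  withdrawal: 45/85 = 52.94% → 2647.06
Step 3: Verify: sum of allocations ≈ 5000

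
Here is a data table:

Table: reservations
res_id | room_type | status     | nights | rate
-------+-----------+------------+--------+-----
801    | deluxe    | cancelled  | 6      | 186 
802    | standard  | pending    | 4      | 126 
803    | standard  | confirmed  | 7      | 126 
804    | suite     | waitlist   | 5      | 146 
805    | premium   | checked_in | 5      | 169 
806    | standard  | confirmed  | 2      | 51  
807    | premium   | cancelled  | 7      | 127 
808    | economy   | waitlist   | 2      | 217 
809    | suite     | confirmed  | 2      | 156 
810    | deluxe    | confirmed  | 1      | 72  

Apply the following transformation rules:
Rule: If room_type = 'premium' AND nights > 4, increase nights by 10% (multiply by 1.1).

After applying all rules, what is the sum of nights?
42.2

Step 1: Find records where room_type = 'premium' AND nights > 4
Step 2: 2 records match, summing to 12
Step 3: After multiplier: 12 × 1.1 = 13.2
Step 4: Unaffected records sum: 29
Step 5: Final sum = 13.2 + 29 = 42.2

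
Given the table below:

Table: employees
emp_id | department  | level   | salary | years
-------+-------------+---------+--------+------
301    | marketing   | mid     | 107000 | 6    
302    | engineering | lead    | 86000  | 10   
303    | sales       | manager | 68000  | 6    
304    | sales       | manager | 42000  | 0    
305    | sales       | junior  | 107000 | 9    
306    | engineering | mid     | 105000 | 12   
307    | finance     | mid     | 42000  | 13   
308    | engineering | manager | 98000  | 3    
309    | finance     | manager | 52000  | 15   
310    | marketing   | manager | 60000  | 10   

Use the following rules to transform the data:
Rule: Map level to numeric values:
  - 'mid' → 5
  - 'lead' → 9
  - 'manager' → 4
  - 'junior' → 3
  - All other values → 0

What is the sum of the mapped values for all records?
47

Step 1: Apply mapping to each record
Step 2: Count by status:
  'mid': 3 records × 5 = 15
  'lead': 1 records × 9 = 9
  'manager': 5 records × 4 = 20
  'junior': 1 records × 3 = 3
Step 3: Sum all mapped values = 47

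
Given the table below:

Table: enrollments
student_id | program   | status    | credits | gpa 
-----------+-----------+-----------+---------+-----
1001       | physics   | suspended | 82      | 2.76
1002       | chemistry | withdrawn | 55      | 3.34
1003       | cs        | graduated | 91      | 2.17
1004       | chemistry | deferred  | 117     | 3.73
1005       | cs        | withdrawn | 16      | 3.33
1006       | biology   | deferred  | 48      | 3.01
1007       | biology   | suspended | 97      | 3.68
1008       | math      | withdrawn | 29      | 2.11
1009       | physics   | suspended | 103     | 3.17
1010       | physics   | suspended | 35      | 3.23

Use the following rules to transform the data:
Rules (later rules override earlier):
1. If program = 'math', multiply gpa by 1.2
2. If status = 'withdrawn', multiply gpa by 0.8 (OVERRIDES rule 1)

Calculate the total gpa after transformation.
28.77

Step 1: Rule 2 takes priority for records with status = 'withdrawn'
  - 3 records: 8.78 × 0.8 = 7.02
Step 2: Rule 1 applies to remaining records with program = 'math'
  - 0 records: 0 × 1.2 = 0.0
Step 3: Other records unchanged: 21.75
Step 4: Final sum = 7.02 + 0.0 + 21.75 = 28.77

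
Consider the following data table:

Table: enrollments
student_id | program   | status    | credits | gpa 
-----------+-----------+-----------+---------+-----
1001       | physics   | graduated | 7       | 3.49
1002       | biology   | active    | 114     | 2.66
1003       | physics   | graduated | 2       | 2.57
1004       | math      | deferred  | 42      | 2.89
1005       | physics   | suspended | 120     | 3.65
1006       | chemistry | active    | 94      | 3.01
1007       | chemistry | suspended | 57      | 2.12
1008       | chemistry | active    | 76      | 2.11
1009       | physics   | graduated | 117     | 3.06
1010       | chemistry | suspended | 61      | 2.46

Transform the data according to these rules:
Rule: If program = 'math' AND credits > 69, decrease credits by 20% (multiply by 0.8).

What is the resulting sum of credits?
690

Step 1: Find records where program = 'math' AND credits > 69
Step 2: 0 records match, summing to 0
Step 3: After multiplier: 0 × 0.8 = 0.0
Step 4: Unaffected records sum: 690
Step 5: Final sum = 0.0 + 690 = 690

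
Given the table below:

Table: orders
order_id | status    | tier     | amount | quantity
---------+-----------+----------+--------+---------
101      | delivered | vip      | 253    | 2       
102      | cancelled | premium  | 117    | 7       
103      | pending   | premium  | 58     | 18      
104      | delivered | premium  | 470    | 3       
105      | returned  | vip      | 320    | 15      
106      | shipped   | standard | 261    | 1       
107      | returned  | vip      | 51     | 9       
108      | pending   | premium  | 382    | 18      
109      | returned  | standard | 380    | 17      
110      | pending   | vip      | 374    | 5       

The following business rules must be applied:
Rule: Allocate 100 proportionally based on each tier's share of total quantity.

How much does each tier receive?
premium: 48.42, standard: 18.95, vip: 32.63

Step 1: Calculate total quantity = 95
Step 2: Calculate each tier's proportion:
  premium: 46/95 = 48.42% → 48.42
  standard: 18/95 = 18.95% → 18.95
  vip: 31/95 = 32.63% → 32.63
Step 3: Verify: sum of allocations ≈ 100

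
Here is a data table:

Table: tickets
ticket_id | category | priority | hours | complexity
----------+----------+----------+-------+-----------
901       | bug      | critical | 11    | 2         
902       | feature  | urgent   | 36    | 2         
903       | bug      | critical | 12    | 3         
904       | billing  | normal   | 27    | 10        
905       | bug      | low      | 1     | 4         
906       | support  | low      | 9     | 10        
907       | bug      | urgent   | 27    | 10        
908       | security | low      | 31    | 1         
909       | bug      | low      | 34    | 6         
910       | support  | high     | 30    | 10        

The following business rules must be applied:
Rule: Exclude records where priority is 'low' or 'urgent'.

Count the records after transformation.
4

Step 1: Count records to exclude
  - 4 (low) + 2 (urgent) = 6 records
Step 2: Total records: 10
Step 3: Remaining = 10 - 6 = 4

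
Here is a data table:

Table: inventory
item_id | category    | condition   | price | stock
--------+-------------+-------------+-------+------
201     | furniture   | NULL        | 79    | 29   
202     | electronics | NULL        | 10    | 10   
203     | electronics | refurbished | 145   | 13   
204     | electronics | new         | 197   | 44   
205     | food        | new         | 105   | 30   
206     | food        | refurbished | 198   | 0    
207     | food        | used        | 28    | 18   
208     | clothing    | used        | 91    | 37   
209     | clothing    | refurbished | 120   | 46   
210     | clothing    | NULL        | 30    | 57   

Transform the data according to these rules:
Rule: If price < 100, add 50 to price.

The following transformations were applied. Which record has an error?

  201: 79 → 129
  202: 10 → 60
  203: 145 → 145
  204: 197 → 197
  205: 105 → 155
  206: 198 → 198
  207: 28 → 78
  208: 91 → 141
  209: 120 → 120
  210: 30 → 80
Record 205 has an error. The correct transformed value should be 105, not 155.

Step 1: Check each record against the rule
Step 2: Record 205 has price = 105
Step 3: Since 105 >= 100, the bonus should not have been applied
Step 4: Correct value = 105, but claimed value = 155
Conclusion: Record 205 has the error.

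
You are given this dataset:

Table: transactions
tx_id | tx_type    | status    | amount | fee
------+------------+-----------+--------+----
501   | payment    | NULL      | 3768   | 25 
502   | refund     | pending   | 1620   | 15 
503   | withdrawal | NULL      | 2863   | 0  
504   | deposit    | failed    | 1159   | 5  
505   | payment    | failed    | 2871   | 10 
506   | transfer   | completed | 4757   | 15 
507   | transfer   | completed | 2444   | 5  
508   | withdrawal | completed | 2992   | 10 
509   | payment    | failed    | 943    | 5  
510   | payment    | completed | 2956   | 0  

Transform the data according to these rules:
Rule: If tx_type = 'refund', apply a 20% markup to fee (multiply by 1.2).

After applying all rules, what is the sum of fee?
93.0

Step 1: Records with tx_type = 'refund' have total fee = 15
Step 2: Apply multiplier: 15 × 1.2 = 18.0
Step 3: Other records total: 75
Step 4: Final sum = 18.0 + 75 = 93.0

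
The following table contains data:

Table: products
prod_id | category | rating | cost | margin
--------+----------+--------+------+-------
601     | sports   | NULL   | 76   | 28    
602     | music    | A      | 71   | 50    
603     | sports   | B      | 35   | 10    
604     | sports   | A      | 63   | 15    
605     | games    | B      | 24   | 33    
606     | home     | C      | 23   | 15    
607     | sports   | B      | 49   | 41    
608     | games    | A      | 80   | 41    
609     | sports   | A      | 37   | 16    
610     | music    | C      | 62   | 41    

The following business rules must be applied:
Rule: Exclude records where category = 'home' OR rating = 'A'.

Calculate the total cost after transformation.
246

Step 1: Find records where category = 'home' OR rating = 'A'
Step 2: 5 records match, summing to 274
Step 3: Original sum: 520
Step 4: Remaining sum = 520 - 274 = 246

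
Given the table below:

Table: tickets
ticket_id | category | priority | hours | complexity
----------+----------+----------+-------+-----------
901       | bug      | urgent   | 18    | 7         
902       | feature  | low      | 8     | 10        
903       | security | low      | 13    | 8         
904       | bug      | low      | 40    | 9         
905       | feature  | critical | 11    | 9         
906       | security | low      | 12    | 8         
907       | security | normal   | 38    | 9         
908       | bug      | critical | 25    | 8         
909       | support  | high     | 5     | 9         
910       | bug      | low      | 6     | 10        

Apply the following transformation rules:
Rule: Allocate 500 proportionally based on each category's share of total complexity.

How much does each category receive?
bug: 195.4, feature: 109.2, security: 143.68, support: 51.72

Step 1: Calculate total complexity = 87
Step 2: Calculate each category's proportion:
  bug: 34/87 = 39.08% → 195.4
  feature: 19/87 = 21.84% → 109.2
  security: 25/87 = 28.74% → 143.68
  support: 9/87 = 10.34% → 51.72
Step 3: Verify: sum of allocations ≈ 500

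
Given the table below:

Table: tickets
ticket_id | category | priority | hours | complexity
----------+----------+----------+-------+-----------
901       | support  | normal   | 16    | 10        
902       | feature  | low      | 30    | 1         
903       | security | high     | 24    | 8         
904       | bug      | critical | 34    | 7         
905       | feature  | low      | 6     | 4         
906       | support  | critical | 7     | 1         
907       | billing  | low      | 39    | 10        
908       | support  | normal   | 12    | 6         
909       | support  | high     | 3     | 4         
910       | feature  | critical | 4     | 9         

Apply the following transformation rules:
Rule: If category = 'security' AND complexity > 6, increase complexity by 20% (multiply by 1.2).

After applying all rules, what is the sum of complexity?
61.6

Step 1: Find records where category = 'security' AND complexity > 6
Step 2: 1 records match, summing to 8
Step 3: After multiplier: 8 × 1.2 = 9.6
Step 4: Unaffected records sum: 52
Step 5: Final sum = 9.6 + 52 = 61.6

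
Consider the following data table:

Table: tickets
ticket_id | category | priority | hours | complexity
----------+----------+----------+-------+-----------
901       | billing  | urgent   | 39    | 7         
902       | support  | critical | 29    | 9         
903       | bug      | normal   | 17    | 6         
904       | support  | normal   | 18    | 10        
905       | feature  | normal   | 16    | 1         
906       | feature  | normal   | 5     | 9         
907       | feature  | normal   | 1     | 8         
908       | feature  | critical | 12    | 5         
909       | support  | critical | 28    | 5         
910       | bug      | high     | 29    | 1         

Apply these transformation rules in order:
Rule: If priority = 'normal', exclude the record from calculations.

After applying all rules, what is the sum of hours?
137

Step 1: Identify records where priority = 'normal'
Step 2: The excluded records sum to 57
Step 3: Original total hours = 194
Step 4: Remaining total = 194 - 57 = 137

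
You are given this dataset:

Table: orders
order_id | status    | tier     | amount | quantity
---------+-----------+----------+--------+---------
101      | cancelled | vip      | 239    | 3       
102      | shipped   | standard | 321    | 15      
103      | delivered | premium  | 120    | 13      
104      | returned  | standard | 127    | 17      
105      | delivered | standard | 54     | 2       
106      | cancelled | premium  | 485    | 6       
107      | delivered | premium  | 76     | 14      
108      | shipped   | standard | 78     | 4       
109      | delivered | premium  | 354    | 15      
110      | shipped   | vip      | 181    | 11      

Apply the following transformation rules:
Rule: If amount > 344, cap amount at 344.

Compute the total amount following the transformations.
1884

Step 1: 2 records have amount > 344
Step 2: These records originally summed to 839
Step 3: After capping: 2 × 344 = 688
Step 4: Unaffected records sum: 1196
Step 5: Final sum = 688 + 1196 = 1884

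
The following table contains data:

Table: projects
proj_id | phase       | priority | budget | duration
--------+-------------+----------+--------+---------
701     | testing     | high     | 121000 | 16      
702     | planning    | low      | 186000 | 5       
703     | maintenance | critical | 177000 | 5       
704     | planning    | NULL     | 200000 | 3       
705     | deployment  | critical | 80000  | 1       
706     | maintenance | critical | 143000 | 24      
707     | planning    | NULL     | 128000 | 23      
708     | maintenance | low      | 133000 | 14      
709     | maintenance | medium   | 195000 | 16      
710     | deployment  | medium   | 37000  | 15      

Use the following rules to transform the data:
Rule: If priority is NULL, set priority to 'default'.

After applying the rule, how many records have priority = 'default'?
2

Step 1: Count records where priority IS NULL
Step 2: Found 2 records with NULL priority
Step 3: These records will have priority set to 'default'
Step 4: Records already having priority = 'default': 0
Step 5: Answer: 2 + 0 = 2 records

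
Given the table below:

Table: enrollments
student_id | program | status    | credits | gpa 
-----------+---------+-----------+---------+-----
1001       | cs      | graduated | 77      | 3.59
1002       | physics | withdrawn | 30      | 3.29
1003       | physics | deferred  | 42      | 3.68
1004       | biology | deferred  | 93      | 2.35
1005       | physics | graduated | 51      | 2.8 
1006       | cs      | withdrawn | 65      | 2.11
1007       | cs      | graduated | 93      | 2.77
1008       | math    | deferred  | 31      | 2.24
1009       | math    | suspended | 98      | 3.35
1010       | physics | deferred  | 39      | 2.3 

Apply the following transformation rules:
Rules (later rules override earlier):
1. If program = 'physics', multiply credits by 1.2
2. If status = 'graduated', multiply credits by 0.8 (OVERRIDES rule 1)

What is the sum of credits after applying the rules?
597.0

Step 1: Rule 2 takes priority for records with status = 'graduated'
  - 3 records: 221 × 0.8 = 176.8
Step 2: Rule 1 applies to remaining records with program = 'physics'
  - 3 records: 111 × 1.2 = 133.2
Step 3: Other records unchanged: 287
Step 4: Final sum = 176.8 + 133.2 + 287 = 597.0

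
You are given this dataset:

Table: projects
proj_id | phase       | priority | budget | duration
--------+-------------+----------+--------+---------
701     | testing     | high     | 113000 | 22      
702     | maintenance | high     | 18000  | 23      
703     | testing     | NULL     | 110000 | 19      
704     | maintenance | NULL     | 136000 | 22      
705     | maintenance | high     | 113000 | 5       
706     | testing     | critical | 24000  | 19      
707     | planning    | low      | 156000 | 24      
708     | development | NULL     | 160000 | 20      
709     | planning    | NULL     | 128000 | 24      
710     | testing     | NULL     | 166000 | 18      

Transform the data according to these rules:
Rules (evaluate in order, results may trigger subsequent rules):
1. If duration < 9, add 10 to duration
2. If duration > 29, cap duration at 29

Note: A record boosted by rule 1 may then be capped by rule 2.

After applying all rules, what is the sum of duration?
206

Step 1: Apply rule 1 to records with duration < 9
  - 1 records get bonus of 10
  - Of these, 0 records then exceed 29 and get capped
Step 2: Apply rule 2 to records with duration > 29
  - 0 records (original) are capped
Step 3: Calculate final sum = 206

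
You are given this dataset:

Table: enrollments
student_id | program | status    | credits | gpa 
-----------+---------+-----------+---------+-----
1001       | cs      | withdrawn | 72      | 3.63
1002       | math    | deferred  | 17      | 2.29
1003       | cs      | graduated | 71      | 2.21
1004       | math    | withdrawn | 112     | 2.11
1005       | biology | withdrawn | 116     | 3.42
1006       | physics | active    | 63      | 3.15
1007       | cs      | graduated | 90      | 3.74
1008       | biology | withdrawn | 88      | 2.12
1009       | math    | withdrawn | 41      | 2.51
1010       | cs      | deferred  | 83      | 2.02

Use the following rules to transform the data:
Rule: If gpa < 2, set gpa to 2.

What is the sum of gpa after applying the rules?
27.2

Step 1: 0 records have gpa < 2
Step 2: These records originally summed to 0
Step 3: After setting to minimum: 0 × 2 = 0
Step 4: Unaffected records sum: 27.2
Step 5: Final sum = 0 + 27.2 = 27.2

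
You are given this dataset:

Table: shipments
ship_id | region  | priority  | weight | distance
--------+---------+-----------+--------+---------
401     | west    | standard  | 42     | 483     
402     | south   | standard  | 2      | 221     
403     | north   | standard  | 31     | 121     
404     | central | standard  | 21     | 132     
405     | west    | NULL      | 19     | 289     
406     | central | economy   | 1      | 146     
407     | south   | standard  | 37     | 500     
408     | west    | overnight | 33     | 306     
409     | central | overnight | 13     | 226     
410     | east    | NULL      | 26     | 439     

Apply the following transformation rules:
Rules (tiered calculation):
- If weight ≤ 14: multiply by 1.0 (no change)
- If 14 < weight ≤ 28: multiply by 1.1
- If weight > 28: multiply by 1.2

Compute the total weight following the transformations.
260.2

Step 1: Tier 1 (weight ≤ 14): 3 records, sum = 16 × 1.0 = 16.0
Step 2: Tier 2 (14 < weight ≤ 28): 3 records, sum = 66 × 1.1 = 72.6
Step 3: Tier 3 (weight > 28): 4 records, sum = 143 × 1.2 = 171.6
Step 4: Final sum = 16.0 + 72.6 + 171.6 = 260.2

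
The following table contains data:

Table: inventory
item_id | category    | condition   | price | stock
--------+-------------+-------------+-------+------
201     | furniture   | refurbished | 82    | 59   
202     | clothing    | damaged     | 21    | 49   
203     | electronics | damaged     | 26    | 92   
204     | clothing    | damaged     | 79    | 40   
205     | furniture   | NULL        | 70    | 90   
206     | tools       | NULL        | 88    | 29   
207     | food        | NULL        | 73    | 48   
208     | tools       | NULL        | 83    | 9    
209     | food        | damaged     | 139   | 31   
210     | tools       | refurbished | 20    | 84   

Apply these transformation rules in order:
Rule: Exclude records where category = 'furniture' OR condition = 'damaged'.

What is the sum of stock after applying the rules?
170

Step 1: Find records where category = 'furniture' OR condition = 'damaged'
Step 2: 6 records match, summing to 361
Step 3: Original sum: 531
Step 4: Remaining sum = 531 - 361 = 170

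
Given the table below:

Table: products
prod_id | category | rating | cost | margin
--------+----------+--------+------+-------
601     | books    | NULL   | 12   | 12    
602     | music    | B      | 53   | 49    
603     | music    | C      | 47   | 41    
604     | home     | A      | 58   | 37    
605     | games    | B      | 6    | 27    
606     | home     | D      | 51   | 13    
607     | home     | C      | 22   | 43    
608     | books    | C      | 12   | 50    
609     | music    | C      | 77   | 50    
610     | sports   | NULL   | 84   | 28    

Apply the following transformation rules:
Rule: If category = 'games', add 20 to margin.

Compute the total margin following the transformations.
370

Step 1: Count records where category = 'games': 1
Step 2: Total bonus added: 1 × 20 = 20
Step 3: Original sum of margin: 350
Step 4: Final sum = 350 + 20 = 370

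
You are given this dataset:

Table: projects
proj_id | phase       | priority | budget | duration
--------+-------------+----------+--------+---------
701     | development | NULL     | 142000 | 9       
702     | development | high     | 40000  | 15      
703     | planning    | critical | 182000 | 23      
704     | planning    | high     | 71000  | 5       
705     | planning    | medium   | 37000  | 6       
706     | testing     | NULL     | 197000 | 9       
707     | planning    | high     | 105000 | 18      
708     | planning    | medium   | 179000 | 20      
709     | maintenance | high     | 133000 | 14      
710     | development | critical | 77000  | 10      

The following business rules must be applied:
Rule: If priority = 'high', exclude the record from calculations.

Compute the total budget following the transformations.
814000

Step 1: Identify records where priority = 'high'
Step 2: The excluded records sum to 349000
Step 3: Original total budget = 1163000
Step 4: Remaining total = 1163000 - 349000 = 814000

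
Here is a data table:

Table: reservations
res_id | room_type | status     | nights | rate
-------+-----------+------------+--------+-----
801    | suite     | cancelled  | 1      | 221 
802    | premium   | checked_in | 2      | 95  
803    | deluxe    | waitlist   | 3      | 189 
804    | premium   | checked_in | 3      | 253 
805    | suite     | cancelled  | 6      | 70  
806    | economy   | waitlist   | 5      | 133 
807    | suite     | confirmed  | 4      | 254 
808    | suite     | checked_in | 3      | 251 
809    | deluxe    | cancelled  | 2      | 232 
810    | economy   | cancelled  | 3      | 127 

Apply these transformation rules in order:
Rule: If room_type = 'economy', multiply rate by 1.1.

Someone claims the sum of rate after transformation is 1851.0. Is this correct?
Yes, the result is correct.

Step 1: Calculate the correct sum after transformation
Step 2: Apply multiplier 1.1 to records where room_type = 'economy'
Step 3: Correct result = 1851.0
Step 4: Claimed result = 1851.0
Step 5: 1851.0 = 1851.0 ✓
Conclusion: The claimed result is correct.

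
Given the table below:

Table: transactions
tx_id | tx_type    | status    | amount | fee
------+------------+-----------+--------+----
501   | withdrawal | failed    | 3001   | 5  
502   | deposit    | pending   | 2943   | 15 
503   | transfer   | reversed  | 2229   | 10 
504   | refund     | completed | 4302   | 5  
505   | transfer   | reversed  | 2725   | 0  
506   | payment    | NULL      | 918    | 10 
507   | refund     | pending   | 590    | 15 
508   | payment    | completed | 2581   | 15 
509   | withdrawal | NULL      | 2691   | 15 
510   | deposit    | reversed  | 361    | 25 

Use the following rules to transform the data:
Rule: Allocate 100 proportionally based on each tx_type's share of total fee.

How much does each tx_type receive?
deposit: 34.78, payment: 21.74, refund: 17.39, transfer: 8.7, withdrawal: 17.39

Step 1: Calculate total fee = 115
Step 2: Calculate each tx_type's proportion:
  deposit: 40/115 = 34.78% → 34.78
  payment: 25/115 = 21.74% → 21.74
  refund: 20/115 = 17.39% → 17.39
  transfer: 10/115 = 8.70% → 8.7
  withdrawal: 20/115 = 17.39% → 17.39
Step 3: Verify: sum of allocations ≈ 100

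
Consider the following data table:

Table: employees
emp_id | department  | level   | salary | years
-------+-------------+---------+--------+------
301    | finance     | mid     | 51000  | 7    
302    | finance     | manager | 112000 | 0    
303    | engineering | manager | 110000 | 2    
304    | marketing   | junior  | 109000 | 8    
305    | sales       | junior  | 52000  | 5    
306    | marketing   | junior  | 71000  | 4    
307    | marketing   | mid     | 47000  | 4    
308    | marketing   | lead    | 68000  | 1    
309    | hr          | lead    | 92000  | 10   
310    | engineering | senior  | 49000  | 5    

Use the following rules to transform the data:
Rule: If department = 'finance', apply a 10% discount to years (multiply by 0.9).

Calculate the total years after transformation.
45.3

Step 1: Records with department = 'finance' have total years = 7
Step 2: Apply multiplier: 7 × 0.9 = 6.3
Step 3: Other records total: 39
Step 4: Final sum = 6.3 + 39 = 45.3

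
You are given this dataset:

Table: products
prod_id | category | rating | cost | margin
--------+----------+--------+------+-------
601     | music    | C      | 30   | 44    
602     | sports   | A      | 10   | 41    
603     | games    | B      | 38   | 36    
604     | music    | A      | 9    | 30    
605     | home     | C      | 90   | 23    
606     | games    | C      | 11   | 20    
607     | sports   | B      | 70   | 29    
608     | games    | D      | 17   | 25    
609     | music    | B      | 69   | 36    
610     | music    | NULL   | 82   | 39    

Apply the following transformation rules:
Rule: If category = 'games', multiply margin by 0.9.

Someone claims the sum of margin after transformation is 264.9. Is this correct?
No, the correct result is 314.9.

Step 1: Calculate the correct sum after transformation
Step 2: Apply multiplier 0.9 to records where category = 'games'
Step 3: Correct result = 314.9
Step 4: Claimed result = 264.9
Step 5: 314.9 ≠ 264.9
Conclusion: The claimed result is incorrect. The correct answer is 314.9.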